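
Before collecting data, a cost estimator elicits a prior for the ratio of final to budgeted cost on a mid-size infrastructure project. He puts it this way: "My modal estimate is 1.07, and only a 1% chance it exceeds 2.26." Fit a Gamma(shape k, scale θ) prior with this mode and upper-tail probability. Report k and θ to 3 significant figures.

k ≈ 9.69, θ ≈ 0.123

Gamma(k,θ) with k>1 has mode (k−1)θ, so θ = 1.07/(k−1).
Need P(X < 2.26) = 0.99 with θ tied to k this way. Start at k = 2, θ = 1.07: P(X<2.26) ≈ 0.623.
Too low — raise k to concentrate. Iterating converges to k ≈ 9.69.
Then θ = 1.07/(9.69−1) ≈ 0.123.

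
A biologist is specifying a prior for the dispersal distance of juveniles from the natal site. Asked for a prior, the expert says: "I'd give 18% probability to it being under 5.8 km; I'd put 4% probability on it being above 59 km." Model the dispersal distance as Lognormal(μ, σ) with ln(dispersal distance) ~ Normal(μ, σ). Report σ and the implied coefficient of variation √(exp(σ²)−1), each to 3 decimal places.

If T ~ Lognormal(μ,σ) then ln T ~ Normal(μ,σ), so the p-quantile of ln T is μ + z_p·σ.
ln(5.8) = 1.758 and ln(59) = 4.078; z_{0.18} = -0.9154, z_{0.96} = 1.751.
σ = (4.078 − 1.758)/(1.751 − (-0.9154)) = 0.870.
μ = 1.758 − (-0.9154)·0.870 = 2.554.
CV = √(exp(σ²)−1) = √(exp(0.7570)−1) = 1.064.

σ ≈ 0.870, CV ≈ 1.064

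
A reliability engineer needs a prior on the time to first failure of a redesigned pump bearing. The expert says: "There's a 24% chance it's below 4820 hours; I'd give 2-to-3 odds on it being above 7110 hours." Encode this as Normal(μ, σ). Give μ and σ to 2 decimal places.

μ = 6505.44, σ = 2386.29

For Normal(μ,σ), the p-quantile is μ + z_p·σ. Here z_{0.24} = -0.7063, z_{0.6} = 0.2533.
So 4820 = μ − 0.7063σ and 7110 = μ + 0.2533σ.
Subtracting: σ = (7110 − 4820)/(0.2533 − (-0.7063)) = 2386.29.
Then μ = 4820 − (-0.7063)·2386.29 = 6505.44.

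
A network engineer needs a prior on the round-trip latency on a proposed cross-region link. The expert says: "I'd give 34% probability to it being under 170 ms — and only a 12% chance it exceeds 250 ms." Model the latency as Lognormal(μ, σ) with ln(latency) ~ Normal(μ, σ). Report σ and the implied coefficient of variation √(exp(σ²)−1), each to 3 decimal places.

σ ≈ 0.243, CV ≈ 0.247

If T ~ Lognormal(μ,σ) then ln T ~ Normal(μ,σ), so the p-quantile of ln T is μ + z_p·σ.
ln(170) = 5.136 and ln(250) = 5.521; z_{0.34} = -0.4125, z_{0.88} = 1.175.
σ = (5.521 − 5.136)/(1.175 − (-0.4125)) = 0.243.
μ = 5.136 − (-0.4125)·0.243 = 5.236.
CV = √(exp(σ²)−1) = √(exp(0.0590)−1) = 0.247.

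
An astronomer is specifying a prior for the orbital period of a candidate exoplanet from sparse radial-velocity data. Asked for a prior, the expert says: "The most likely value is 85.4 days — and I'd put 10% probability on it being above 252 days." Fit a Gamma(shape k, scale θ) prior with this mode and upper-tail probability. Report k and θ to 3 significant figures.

k ≈ 2.63, θ ≈ 52.5

Gamma(k,θ) with k>1 has mode (k−1)θ, so θ = 85.4/(k−1).
Need P(X < 252) = 0.9 with θ tied to k this way. Start at k = 2, θ = 85.4: P(X<252) ≈ 0.793.
Too low — raise k to concentrate. Iterating converges to k ≈ 2.63.
Then θ = 85.4/(2.63−1) ≈ 52.5.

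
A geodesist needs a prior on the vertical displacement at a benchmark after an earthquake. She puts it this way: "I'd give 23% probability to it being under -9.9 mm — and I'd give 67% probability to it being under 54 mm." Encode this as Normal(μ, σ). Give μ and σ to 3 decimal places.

μ = 30.153, σ = 54.210

For Normal(μ,σ), the p-quantile is μ + z_p·σ. Here z_{0.23} = -0.7388, z_{0.67} = 0.4399.
So -9.9 = μ − 0.7388σ and 54 = μ + 0.4399σ.
Subtracting: σ = (54 − -9.9)/(0.4399 − (-0.7388)) = 54.210.
Then μ = -9.9 − (-0.7388)·54.210 = 30.153.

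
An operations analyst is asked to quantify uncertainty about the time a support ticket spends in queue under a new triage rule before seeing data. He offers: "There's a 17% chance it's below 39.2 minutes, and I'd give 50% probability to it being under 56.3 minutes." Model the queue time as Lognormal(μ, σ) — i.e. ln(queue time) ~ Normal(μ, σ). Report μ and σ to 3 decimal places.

If T ~ Lognormal(μ,σ) then ln T ~ Normal(μ,σ), so the p-quantile of ln T is μ + z_p·σ.
ln(39.2) = 3.669 and ln(56.3) = 4.031; z_{0.17} = -0.9542, z_{0.5} = 0.
σ = (4.031 − 3.669)/(0 − (-0.9542)) = 0.379.
μ = 3.669 − (-0.9542)·0.379 = 4.031.

μ ≈ 4.031, σ ≈ 0.379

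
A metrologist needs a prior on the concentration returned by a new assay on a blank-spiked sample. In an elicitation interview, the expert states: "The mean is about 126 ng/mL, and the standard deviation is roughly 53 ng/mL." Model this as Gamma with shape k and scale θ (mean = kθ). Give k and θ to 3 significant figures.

k ≈ 5.65, θ ≈ 22.3

For Gamma(k, scale θ): mean = kθ, variance = kθ², so CV = 1/√k.
CV = SD/mean = 53/126 = 0.4206, hence k = 1/CV² = 5.65.
Then θ = mean/k = 126/5.65 = 22.3.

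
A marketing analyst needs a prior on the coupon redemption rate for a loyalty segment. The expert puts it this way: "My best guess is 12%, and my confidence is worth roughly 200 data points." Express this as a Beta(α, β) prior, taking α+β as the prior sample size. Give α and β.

Under the effective-sample-size interpretation, Beta(α, β) has prior mean α/(α+β) and prior sample size α+β.
So α+β = 200 and α/(α+β) = 0.12, giving α = 0.12·200 = 24 and β = 200 − 24 = 176.

α = 24, β = 176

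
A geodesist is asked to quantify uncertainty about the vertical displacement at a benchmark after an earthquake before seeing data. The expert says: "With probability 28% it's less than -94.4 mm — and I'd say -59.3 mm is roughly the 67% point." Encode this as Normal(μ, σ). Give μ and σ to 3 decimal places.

The p-quantile of Normal(μ,σ) is μ + z_p·σ, with z_{0.28} = -0.5828 and z_{0.67} = 0.4399.
Eliminate σ: μ = (z₂·x₁ − z₁·x₂)/(z₂ − z₁) = (0.4399·-94.4 − (-0.5828)·-59.3)/1.023 = -74.397.
Then σ = (x₂ − x₁)/(z₂ − z₁) = (-59.3 − -94.4)/1.023 = 34.319.

μ = -74.397, σ = 34.319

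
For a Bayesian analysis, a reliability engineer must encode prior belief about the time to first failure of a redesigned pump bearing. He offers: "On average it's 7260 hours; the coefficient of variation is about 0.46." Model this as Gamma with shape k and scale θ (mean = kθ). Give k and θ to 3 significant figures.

k ≈ 4.73, θ ≈ 1540

For Gamma(k, scale θ): mean = kθ, variance = kθ², so CV = 1/√k.
CV = 0.46, hence k = 1/CV² = 4.73.
Then θ = mean/k = 7260/4.73 = 1540.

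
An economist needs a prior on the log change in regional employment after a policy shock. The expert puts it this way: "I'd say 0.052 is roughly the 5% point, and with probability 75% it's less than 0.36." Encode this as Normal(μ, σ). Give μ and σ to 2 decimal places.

μ = 0.27, σ = 0.13

The p-quantile of Normal(μ,σ) is μ + z_p·σ, with z_{0.05} = -1.645 and z_{0.75} = 0.6745.
Eliminate σ: μ = (z₂·x₁ − z₁·x₂)/(z₂ − z₁) = (0.6745·0.052 − (-1.645)·0.36)/2.319 = 0.27.
Then σ = (x₂ − x₁)/(z₂ − z₁) = (0.36 − 0.052)/2.319 = 0.13.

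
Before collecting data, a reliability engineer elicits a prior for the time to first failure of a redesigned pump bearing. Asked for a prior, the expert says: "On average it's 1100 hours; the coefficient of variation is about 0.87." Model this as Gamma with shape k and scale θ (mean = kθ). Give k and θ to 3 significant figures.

For Gamma(k, scale θ): mean = kθ, variance = kθ², so CV = 1/√k.
CV = 0.87, hence k = 1/CV² = 1.32.
Then θ = mean/k = 1100/1.32 = 833.

k ≈ 1.32, θ ≈ 833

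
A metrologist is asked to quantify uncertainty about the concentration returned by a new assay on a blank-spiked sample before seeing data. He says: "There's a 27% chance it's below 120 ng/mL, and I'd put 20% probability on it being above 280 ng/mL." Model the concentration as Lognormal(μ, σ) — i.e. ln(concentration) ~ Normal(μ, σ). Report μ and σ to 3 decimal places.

If T ~ Lognormal(μ,σ) then ln T ~ Normal(μ,σ), so the p-quantile of ln T is μ + z_p·σ.
ln(120) = 4.787 and ln(280) = 5.635; z_{0.27} = -0.6128, z_{0.8} = 0.8416.
σ = (5.635 − 4.787)/(0.8416 − (-0.6128)) = 0.583.
μ = 4.787 − (-0.6128)·0.583 = 5.144.

μ ≈ 5.144, σ ≈ 0.583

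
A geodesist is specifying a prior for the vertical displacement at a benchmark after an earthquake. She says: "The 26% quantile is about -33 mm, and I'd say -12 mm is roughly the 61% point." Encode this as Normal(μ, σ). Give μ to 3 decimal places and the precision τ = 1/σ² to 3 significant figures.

For Normal(μ,σ), the p-quantile is μ + z_p·σ. Here z_{0.26} = -0.6433, z_{0.61} = 0.2793.
So -33 = μ − 0.6433σ and -12 = μ + 0.2793σ.
Subtracting: σ = (-12 − -33)/(0.2793 − (-0.6433)) = 22.760.
Then μ = -33 − (-0.6433)·22.760 = -18.357.
Precision τ = 1/σ² = 1/22.76² = 0.00193.

μ = -18.357, τ = 0.00193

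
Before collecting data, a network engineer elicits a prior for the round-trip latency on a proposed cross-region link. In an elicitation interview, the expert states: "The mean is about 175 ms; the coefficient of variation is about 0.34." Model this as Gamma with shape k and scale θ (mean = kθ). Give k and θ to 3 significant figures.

k ≈ 8.65, θ ≈ 20.2

For Gamma(k, scale θ): mean = kθ, variance = kθ², so CV = 1/√k.
CV = 0.34, hence k = 1/CV² = 8.65.
Then θ = mean/k = 175/8.65 = 20.2.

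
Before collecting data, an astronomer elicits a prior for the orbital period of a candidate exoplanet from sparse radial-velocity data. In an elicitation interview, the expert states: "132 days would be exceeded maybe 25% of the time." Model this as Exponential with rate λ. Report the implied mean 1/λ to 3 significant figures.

P(T > 132.0) = e^(−λ·132.0) = 0.25, so λ = −ln(0.25)/132.0 = 0.0105.
Mean = 1/λ = 95.2 days.

mean ≈ 95.2 days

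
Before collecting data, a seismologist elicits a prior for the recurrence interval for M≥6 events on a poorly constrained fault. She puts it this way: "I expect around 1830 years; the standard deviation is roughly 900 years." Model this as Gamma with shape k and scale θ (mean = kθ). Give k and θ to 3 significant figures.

k ≈ 4.13, θ ≈ 443

For Gamma(k, scale θ): mean = kθ, variance = kθ², so CV = 1/√k.
CV = SD/mean = 900/1830 = 0.4918, hence k = 1/CV² = 4.13.
Then θ = mean/k = 1830/4.13 = 443.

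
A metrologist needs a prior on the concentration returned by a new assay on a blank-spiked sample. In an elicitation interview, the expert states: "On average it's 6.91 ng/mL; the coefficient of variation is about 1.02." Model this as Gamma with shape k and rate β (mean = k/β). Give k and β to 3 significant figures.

k ≈ 0.961, β ≈ 0.139

For Gamma(k, rate β): mean = k/β, variance = k/β², so CV = 1/√k.
CV = 1.02, hence k = 1/CV² = 0.961.
Then β = k/mean = 0.961/6.91 = 0.139.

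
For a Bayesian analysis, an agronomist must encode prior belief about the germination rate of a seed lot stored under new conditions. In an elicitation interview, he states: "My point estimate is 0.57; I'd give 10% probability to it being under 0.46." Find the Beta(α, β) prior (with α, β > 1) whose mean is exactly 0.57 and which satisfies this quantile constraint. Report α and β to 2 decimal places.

With mean 0.57 fixed, write α = 0.57s, β = 0.43s where s = α+β.
Need P(θ < 0.46) = 0.1 under Beta(0.57s, 0.43s). Normal approximation: (q−m)/√(m(1−m)/s) ≈ z_{0.1} = -1.28, so s ≈ 0.57·0.43·(-1.28)²/(0.46−0.57)² = 33.3.
At s = 33.3: P(θ<0.46) ≈ 0.101. Adjusting to match 0.1 gives s ≈ 33.48.
So α = 0.57·33.48 ≈ 19.08, β = 0.43·33.48 ≈ 14.40.

α ≈ 19.08, β ≈ 14.40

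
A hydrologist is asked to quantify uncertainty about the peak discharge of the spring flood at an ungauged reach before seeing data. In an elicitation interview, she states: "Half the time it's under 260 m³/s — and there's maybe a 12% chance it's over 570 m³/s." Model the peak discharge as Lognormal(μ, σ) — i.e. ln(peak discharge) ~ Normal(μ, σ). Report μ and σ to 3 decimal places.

If T ~ Lognormal(μ,σ) then ln T ~ Normal(μ,σ), so the p-quantile of ln T is μ + z_p·σ.
ln(260) = 5.561 and ln(570) = 6.346; z_{0.5} = 0, z_{0.88} = 1.175.
σ = (6.346 − 5.561)/(1.175 − (0)) = 0.668.
μ = 5.561 − (0)·0.668 = 5.561.

μ ≈ 5.561, σ ≈ 0.668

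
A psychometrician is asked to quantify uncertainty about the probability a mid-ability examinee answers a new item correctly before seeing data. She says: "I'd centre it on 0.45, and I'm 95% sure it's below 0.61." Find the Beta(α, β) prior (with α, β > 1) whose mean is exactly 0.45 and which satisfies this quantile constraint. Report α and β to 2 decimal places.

With mean 0.45 fixed, write α = 0.45s, β = 0.55s where s = α+β.
Need P(θ < 0.61) = 0.95 under Beta(0.45s, 0.55s). Normal approximation: (q−m)/√(m(1−m)/s) ≈ z_{0.95} = 1.64, so s ≈ 0.45·0.55·(1.64)²/(0.61−0.45)² = 26.2.
At s = 26.2: P(θ<0.61) ≈ 0.950. Adjusting to match 0.95 gives s ≈ 26.01.
So α = 0.45·26.01 ≈ 11.70, β = 0.55·26.01 ≈ 14.30.

α ≈ 11.70, β ≈ 14.30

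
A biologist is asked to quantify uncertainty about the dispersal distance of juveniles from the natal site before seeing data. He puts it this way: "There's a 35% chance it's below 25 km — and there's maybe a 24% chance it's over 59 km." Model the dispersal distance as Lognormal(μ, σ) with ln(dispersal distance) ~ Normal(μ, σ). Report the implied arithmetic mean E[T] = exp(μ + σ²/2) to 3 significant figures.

E[T] ≈ 46.1 km

If T ~ Lognormal(μ,σ) then ln T ~ Normal(μ,σ), so the p-quantile of ln T is μ + z_p·σ.
ln(25) = 3.219 and ln(59) = 4.078; z_{0.35} = -0.3853, z_{0.76} = 0.7063.
σ = (4.078 − 3.219)/(0.7063 − (-0.3853)) = 0.787.
μ = 3.219 − (-0.3853)·0.787 = 3.522.
E[T] = exp(μ + σ²/2) = exp(3.522 + 0.3094) = 46.1 km.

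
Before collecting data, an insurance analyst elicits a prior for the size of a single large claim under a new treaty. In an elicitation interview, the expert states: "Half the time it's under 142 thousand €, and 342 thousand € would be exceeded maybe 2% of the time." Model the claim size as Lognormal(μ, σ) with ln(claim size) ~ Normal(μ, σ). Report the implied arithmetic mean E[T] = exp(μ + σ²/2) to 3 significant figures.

If T ~ Lognormal(μ,σ) then ln T ~ Normal(μ,σ), so the p-quantile of ln T is μ + z_p·σ.
ln(142) = 4.956 and ln(342) = 5.835; z_{0.5} = 0, z_{0.98} = 2.054.
σ = (5.835 − 4.956)/(2.054 − (0)) = 0.428.
μ = 4.956 − (0)·0.428 = 4.956.
E[T] = exp(μ + σ²/2) = exp(4.956 + 0.0916) = 156 thousand €.

E[T] ≈ 156 thousand €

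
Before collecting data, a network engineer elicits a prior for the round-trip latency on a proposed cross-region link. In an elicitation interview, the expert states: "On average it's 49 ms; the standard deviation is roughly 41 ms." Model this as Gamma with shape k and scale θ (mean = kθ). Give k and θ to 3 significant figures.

k ≈ 1.43, θ ≈ 34.3

For Gamma(k, scale θ): mean = kθ, variance = kθ², so CV = 1/√k.
CV = SD/mean = 41/49 = 0.8367, hence k = 1/CV² = 1.43.
Then θ = mean/k = 49/1.43 = 34.3.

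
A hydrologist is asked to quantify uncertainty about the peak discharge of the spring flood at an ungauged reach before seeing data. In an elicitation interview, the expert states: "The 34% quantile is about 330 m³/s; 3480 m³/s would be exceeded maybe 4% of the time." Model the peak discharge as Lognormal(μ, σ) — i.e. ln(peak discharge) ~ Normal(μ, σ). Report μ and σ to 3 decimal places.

μ ≈ 6.248, σ ≈ 1.089

If T ~ Lognormal(μ,σ) then ln T ~ Normal(μ,σ), so the p-quantile of ln T is μ + z_p·σ.
ln(330) = 5.799 and ln(3480) = 8.155; z_{0.34} = -0.4125, z_{0.96} = 1.751.
σ = (8.155 − 5.799)/(1.751 − (-0.4125)) = 1.089.
μ = 5.799 − (-0.4125)·1.089 = 6.248.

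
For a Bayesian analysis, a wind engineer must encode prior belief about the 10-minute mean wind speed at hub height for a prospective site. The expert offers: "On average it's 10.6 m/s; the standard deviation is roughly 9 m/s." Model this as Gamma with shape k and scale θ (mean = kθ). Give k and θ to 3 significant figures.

For Gamma(k, scale θ): mean = kθ, variance = kθ², so CV = 1/√k.
CV = SD/mean = 9/10.6 = 0.8491, hence k = 1/CV² = 1.39.
Then θ = mean/k = 10.6/1.39 = 7.64.

k ≈ 1.39, θ ≈ 7.64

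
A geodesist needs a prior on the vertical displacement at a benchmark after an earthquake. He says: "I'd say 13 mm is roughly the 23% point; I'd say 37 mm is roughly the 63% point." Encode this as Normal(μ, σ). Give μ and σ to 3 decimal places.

For Normal(μ,σ), the p-quantile is μ + z_p·σ. Here z_{0.23} = -0.7388, z_{0.63} = 0.3319.
So 13 = μ − 0.7388σ and 37 = μ + 0.3319σ.
Subtracting: σ = (37 − 13)/(0.3319 − (-0.7388)) = 22.415.
Then μ = 13 − (-0.7388)·22.415 = 29.561.

μ = 29.561, σ = 22.415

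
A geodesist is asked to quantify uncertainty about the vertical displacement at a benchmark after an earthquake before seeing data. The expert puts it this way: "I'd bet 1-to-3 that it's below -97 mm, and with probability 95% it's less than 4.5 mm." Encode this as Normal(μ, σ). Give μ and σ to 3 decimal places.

For Normal(μ,σ), the p-quantile is μ + z_p·σ. Here z_{0.25} = -0.6745, z_{0.95} = 1.645.
So -97 = μ − 0.6745σ and 4.5 = μ + 1.645σ.
Subtracting: σ = (4.5 − -97)/(1.645 − (-0.6745)) = 43.762.
Then μ = -97 − (-0.6745)·43.762 = -67.483.

μ = -67.483, σ = 43.762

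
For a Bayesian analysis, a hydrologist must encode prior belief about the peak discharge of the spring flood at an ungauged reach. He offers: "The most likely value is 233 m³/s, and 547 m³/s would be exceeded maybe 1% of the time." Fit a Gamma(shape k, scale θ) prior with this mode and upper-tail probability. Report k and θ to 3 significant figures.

Gamma(k,θ) with k>1 has mode (k−1)θ, so θ = 233/(k−1).
Need P(X < 547) = 0.99 with θ tied to k this way. Start at k = 2, θ = 233: P(X<547) ≈ 0.680.
Too low — raise k to concentrate. Iterating converges to k ≈ 7.53.
Then θ = 233/(7.53−1) ≈ 35.7.

k ≈ 7.53, θ ≈ 35.7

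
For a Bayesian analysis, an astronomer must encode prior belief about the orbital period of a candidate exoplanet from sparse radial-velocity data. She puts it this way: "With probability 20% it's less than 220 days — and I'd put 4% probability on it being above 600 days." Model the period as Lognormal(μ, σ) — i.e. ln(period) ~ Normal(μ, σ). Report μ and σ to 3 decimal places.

μ ≈ 5.719, σ ≈ 0.387

If T ~ Lognormal(μ,σ) then ln T ~ Normal(μ,σ), so the p-quantile of ln T is μ + z_p·σ.
ln(220) = 5.394 and ln(600) = 6.397; z_{0.2} = -0.8416, z_{0.96} = 1.751.
σ = (6.397 − 5.394)/(1.751 − (-0.8416)) = 0.387.
μ = 5.394 − (-0.8416)·0.387 = 5.719.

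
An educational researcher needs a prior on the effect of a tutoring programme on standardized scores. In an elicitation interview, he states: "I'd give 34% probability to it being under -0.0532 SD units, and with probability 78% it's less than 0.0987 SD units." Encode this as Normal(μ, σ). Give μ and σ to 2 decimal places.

μ = -0.00, σ = 0.13

For Normal(μ,σ), the p-quantile is μ + z_p·σ. Here z_{0.34} = -0.4125, z_{0.78} = 0.7722.
So -0.0532 = μ − 0.4125σ and 0.0987 = μ + 0.7722σ.
Subtracting: σ = (0.0987 − -0.0532)/(0.7722 − (-0.4125)) = 0.13.
Then μ = -0.0532 − (-0.4125)·0.13 = -0.00.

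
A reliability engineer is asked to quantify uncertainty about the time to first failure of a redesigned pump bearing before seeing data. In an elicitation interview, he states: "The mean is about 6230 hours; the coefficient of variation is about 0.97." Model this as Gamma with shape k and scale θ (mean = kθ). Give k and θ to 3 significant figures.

k ≈ 1.06, θ ≈ 5860

For Gamma(k, scale θ): mean = kθ, variance = kθ², so CV = 1/√k.
CV = 0.97, hence k = 1/CV² = 1.06.
Then θ = mean/k = 6230/1.06 = 5860.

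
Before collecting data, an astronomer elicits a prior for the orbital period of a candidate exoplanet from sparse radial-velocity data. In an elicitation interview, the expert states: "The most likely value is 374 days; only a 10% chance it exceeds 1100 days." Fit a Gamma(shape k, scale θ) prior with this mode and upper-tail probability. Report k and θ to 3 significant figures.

Gamma(k,θ) with k>1 has mode (k−1)θ, so θ = 374/(k−1).
Need P(X < 1100) = 0.9 with θ tied to k this way. Start at k = 2, θ = 374: P(X<1100) ≈ 0.792.
Too low — raise k to concentrate. Iterating converges to k ≈ 2.64.
Then θ = 374/(2.64−1) ≈ 229.

k ≈ 2.64, θ ≈ 229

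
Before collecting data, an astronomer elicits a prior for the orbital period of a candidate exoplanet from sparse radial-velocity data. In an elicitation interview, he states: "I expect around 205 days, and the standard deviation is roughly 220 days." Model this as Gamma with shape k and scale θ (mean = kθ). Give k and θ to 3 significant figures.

k ≈ 0.868, θ ≈ 236

For Gamma(k, scale θ): mean = kθ, variance = kθ², so CV = 1/√k.
CV = SD/mean = 220/205 = 1.073, hence k = 1/CV² = 0.868.
Then θ = mean/k = 205/0.868 = 236.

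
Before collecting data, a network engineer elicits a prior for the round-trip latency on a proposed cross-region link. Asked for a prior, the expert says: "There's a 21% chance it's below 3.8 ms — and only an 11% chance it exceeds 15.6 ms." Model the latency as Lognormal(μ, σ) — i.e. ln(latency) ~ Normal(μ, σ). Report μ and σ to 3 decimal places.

μ ≈ 1.895, σ ≈ 0.695

If T ~ Lognormal(μ,σ) then ln T ~ Normal(μ,σ), so the p-quantile of ln T is μ + z_p·σ.
ln(3.8) = 1.335 and ln(15.6) = 2.747; z_{0.21} = -0.8064, z_{0.89} = 1.227.
σ = (2.747 − 1.335)/(1.227 − (-0.8064)) = 0.695.
μ = 1.335 − (-0.8064)·0.695 = 1.895.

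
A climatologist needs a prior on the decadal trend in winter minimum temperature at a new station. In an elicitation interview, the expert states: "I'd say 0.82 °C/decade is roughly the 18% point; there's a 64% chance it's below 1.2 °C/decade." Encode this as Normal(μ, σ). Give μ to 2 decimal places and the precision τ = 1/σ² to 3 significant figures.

For Normal(μ,σ), the p-quantile is μ + z_p·σ. Here z_{0.18} = -0.9154, z_{0.64} = 0.3585.
So 0.82 = μ − 0.9154σ and 1.2 = μ + 0.3585σ.
Subtracting: σ = (1.2 − 0.82)/(0.3585 − (-0.9154)) = 0.30.
Then μ = 0.82 − (-0.9154)·0.30 = 1.09.
Precision τ = 1/σ² = 1/0.2983² = 11.2.

μ = 1.09, τ = 11.2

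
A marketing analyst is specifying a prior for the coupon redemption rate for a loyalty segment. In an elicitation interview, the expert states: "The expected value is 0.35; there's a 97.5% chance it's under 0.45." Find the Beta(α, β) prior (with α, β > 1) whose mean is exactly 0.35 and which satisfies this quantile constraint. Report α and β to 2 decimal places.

α ≈ 32.05, β ≈ 59.52

With mean 0.35 fixed, write α = 0.35s, β = 0.65s where s = α+β.
Need P(θ < 0.45) = 0.975 under Beta(0.35s, 0.65s). Normal approximation: (q−m)/√(m(1−m)/s) ≈ z_{0.975} = 1.96, so s ≈ 0.35·0.65·(1.96)²/(0.45−0.35)² = 87.4.
At s = 87.4: P(θ<0.45) ≈ 0.972. Adjusting to match 0.975 gives s ≈ 91.57.
So α = 0.35·91.57 ≈ 32.05, β = 0.65·91.57 ≈ 59.52.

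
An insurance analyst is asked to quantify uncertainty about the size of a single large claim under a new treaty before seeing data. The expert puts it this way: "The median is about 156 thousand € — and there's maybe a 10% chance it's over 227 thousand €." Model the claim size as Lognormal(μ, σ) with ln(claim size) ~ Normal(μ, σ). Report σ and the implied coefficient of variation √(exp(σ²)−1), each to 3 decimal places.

If T ~ Lognormal(μ,σ) then ln T ~ Normal(μ,σ), so the p-quantile of ln T is μ + z_p·σ.
ln(156) = 5.05 and ln(227) = 5.425; z_{0.5} = 0, z_{0.9} = 1.282.
σ = (5.425 − 5.05)/(1.282 − (0)) = 0.293.
μ = 5.05 − (0)·0.293 = 5.050.
CV = √(exp(σ²)−1) = √(exp(0.0857)−1) = 0.299.

σ ≈ 0.293, CV ≈ 0.299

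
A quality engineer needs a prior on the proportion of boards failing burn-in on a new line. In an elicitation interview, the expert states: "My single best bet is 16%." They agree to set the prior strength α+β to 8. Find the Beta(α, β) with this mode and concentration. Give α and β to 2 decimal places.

For α,β > 1 the Beta mode is (α−1)/(α+β−2). With α+β = 8, the mode is (α−1)/6.
Set (α−1)/6 = 0.16 → α = 1 + 0.16·6 = 1.96.
β = 8 − α = 6.04.

α = 1.96, β = 6.04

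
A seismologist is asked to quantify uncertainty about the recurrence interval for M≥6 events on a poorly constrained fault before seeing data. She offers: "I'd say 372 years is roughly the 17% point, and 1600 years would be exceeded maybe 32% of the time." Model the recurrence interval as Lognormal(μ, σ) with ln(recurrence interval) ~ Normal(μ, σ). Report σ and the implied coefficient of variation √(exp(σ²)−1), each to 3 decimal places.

σ ≈ 1.026, CV ≈ 1.366

If T ~ Lognormal(μ,σ) then ln T ~ Normal(μ,σ), so the p-quantile of ln T is μ + z_p·σ.
ln(372) = 5.919 and ln(1600) = 7.378; z_{0.17} = -0.9542, z_{0.68} = 0.4677.
σ = (7.378 − 5.919)/(0.4677 − (-0.9542)) = 1.026.
μ = 5.919 − (-0.9542)·1.026 = 6.898.
CV = √(exp(σ²)−1) = √(exp(1.0527)−1) = 1.366.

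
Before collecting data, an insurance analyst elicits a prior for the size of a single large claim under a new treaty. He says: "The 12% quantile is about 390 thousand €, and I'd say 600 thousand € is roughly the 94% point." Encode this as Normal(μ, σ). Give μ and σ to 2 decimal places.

μ = 480.39, σ = 76.93

The p-quantile of Normal(μ,σ) is μ + z_p·σ, with z_{0.12} = -1.175 and z_{0.94} = 1.555.
Eliminate σ: μ = (z₂·x₁ − z₁·x₂)/(z₂ − z₁) = (1.555·390 − (-1.175)·600)/2.73 = 480.39.
Then σ = (x₂ − x₁)/(z₂ − z₁) = (600 − 390)/2.73 = 76.93.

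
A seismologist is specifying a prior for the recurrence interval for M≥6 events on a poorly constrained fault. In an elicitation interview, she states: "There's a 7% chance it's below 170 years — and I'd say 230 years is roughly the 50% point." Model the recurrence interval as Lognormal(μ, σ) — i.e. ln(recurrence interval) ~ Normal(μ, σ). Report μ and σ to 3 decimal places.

μ ≈ 5.438, σ ≈ 0.205

If T ~ Lognormal(μ,σ) then ln T ~ Normal(μ,σ), so the p-quantile of ln T is μ + z_p·σ.
ln(170) = 5.136 and ln(230) = 5.438; z_{0.07} = -1.476, z_{0.5} = 0.
σ = (5.438 − 5.136)/(0 − (-1.476)) = 0.205.
μ = 5.136 − (-1.476)·0.205 = 5.438.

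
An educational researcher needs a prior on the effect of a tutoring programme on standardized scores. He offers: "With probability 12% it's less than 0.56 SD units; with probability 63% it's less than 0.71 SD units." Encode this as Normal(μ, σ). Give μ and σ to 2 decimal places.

μ = 0.68, σ = 0.10

For Normal(μ,σ), the p-quantile is μ + z_p·σ. Here z_{0.12} = -1.175, z_{0.63} = 0.3319.
So 0.56 = μ − 1.175σ and 0.71 = μ + 0.3319σ.
Subtracting: σ = (0.71 − 0.56)/(0.3319 − (-1.175)) = 0.10.
Then μ = 0.56 − (-1.175)·0.10 = 0.68.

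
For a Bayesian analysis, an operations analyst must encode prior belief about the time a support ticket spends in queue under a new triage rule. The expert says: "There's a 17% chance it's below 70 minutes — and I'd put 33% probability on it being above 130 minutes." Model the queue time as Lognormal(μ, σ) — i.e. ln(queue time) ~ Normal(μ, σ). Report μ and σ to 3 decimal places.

μ ≈ 4.672, σ ≈ 0.444

If T ~ Lognormal(μ,σ) then ln T ~ Normal(μ,σ), so the p-quantile of ln T is μ + z_p·σ.
ln(70) = 4.248 and ln(130) = 4.868; z_{0.17} = -0.9542, z_{0.67} = 0.4399.
σ = (4.868 − 4.248)/(0.4399 − (-0.9542)) = 0.444.
μ = 4.248 − (-0.9542)·0.444 = 4.672.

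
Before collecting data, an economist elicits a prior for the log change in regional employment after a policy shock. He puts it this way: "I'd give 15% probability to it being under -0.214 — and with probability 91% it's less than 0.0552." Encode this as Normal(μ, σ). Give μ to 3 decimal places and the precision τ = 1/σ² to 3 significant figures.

For Normal(μ,σ), the p-quantile is μ + z_p·σ. Here z_{0.15} = -1.036, z_{0.91} = 1.341.
So -0.214 = μ − 1.036σ and 0.0552 = μ + 1.341σ.
Subtracting: σ = (0.0552 − -0.214)/(1.341 − (-1.036)) = 0.113.
Then μ = -0.214 − (-1.036)·0.113 = -0.097.
Precision τ = 1/σ² = 1/0.1132² = 78.

μ = -0.097, τ = 78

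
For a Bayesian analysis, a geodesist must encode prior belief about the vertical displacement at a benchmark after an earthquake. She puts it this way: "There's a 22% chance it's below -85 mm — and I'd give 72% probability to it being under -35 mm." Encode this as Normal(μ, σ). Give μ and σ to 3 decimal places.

For Normal(μ,σ), the p-quantile is μ + z_p·σ. Here z_{0.22} = -0.7722, z_{0.72} = 0.5828.
So -85 = μ − 0.7722σ and -35 = μ + 0.5828σ.
Subtracting: σ = (-35 − -85)/(0.5828 − (-0.7722)) = 36.899.
Then μ = -85 − (-0.7722)·36.899 = -56.507.

μ = -56.507, σ = 36.899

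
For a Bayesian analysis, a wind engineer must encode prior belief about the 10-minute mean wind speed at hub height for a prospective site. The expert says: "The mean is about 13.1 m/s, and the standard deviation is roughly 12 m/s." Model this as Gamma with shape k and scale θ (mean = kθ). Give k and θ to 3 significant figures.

For Gamma(k, scale θ): mean = kθ, variance = kθ², so CV = 1/√k.
CV = SD/mean = 12/13.1 = 0.916, hence k = 1/CV² = 1.19.
Then θ = mean/k = 13.1/1.19 = 11.

k ≈ 1.19, θ ≈ 11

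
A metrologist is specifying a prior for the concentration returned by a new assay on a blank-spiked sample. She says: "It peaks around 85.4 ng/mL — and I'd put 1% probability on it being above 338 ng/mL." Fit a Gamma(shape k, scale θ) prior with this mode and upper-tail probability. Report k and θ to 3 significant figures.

Gamma(k,θ) with k>1 has mode (k−1)θ, so θ = 85.4/(k−1).
Need P(X < 338) = 0.99 with θ tied to k this way. Start at k = 2, θ = 85.4: P(X<338) ≈ 0.905.
Too low — raise k to concentrate. Iterating converges to k ≈ 3.22.
Then θ = 85.4/(3.22−1) ≈ 38.6.

k ≈ 3.22, θ ≈ 38.6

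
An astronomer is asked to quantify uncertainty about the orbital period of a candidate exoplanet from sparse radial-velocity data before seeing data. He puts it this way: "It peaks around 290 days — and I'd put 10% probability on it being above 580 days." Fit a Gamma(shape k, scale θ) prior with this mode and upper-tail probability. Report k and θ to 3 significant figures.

k ≈ 4.99, θ ≈ 72.7

Gamma(k,θ) with k>1 has mode (k−1)θ, so θ = 290/(k−1).
Need P(X < 580) = 0.9 with θ tied to k this way. Start at k = 2, θ = 290: P(X<580) ≈ 0.594.
Too low — raise k to concentrate. Iterating converges to k ≈ 4.99.
Then θ = 290/(4.99−1) ≈ 72.7.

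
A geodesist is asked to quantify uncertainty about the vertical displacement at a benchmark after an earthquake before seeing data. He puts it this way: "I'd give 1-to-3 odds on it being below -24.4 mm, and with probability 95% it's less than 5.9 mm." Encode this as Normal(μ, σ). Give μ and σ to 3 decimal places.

For Normal(μ,σ), the p-quantile is μ + z_p·σ. Here z_{0.25} = -0.6745, z_{0.95} = 1.645.
So -24.4 = μ − 0.6745σ and 5.9 = μ + 1.645σ.
Subtracting: σ = (5.9 − -24.4)/(1.645 − (-0.6745)) = 13.064.
Then μ = -24.4 − (-0.6745)·13.064 = -15.588.

μ = -15.588, σ = 13.064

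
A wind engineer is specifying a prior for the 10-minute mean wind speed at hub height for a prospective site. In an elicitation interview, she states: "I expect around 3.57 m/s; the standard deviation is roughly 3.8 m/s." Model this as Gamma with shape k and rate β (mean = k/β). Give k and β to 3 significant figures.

For Gamma(k, rate β): mean = k/β, variance = k/β², so CV = 1/√k.
CV = SD/mean = 3.8/3.57 = 1.064, hence k = 1/CV² = 0.883.
Then β = k/mean = 0.883/3.57 = 0.247.

k ≈ 0.883, β ≈ 0.247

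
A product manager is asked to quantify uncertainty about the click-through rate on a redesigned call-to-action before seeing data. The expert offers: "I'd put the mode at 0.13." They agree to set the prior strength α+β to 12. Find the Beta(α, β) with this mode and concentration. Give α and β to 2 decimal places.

α = 2.30, β = 9.70

For α,β > 1 the Beta mode is (α−1)/(α+β−2). With α+β = 12, the mode is (α−1)/10.
Set (α−1)/10 = 0.13 → α = 1 + 0.13·10 = 2.30.
β = 12 − α = 9.70.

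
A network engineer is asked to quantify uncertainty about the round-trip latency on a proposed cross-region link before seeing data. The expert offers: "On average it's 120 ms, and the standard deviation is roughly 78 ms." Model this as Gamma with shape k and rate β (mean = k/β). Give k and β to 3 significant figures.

k ≈ 2.37, β ≈ 0.0197

For Gamma(k, rate β): mean = k/β, variance = k/β², so CV = 1/√k.
CV = SD/mean = 78/120 = 0.65, hence k = 1/CV² = 2.37.
Then β = k/mean = 2.37/120 = 0.0197.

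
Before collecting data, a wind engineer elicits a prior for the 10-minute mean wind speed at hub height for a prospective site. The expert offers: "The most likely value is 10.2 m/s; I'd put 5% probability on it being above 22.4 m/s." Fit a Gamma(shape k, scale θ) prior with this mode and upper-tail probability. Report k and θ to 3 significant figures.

k ≈ 5.45, θ ≈ 2.29

Gamma(k,θ) with k>1 has mode (k−1)θ, so θ = 10.2/(k−1).
Need P(X < 22.4) = 0.95 with θ tied to k this way. Start at k = 2, θ = 10.2: P(X<22.4) ≈ 0.644.
Too low — raise k to concentrate. Iterating converges to k ≈ 5.45.
Then θ = 10.2/(5.45−1) ≈ 2.29.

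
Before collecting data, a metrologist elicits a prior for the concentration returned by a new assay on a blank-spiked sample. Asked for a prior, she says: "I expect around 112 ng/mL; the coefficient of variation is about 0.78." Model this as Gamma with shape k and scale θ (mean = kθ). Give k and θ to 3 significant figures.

For Gamma(k, scale θ): mean = kθ, variance = kθ², so CV = 1/√k.
CV = 0.78, hence k = 1/CV² = 1.64.
Then θ = mean/k = 112/1.64 = 68.1.

k ≈ 1.64, θ ≈ 68.1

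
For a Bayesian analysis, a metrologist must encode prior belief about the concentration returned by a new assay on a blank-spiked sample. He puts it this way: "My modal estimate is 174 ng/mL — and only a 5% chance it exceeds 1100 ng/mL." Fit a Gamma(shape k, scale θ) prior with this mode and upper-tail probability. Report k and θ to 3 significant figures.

Gamma(k,θ) with k>1 has mode (k−1)θ, so θ = 174/(k−1).
Need P(X < 1100) = 0.95 with θ tied to k this way. Start at k = 2, θ = 174: P(X<1100) ≈ 0.987.
Too high — lower k to spread out. Iterating converges to k ≈ 1.66.
Then θ = 174/(1.66−1) ≈ 263.

k ≈ 1.66, θ ≈ 263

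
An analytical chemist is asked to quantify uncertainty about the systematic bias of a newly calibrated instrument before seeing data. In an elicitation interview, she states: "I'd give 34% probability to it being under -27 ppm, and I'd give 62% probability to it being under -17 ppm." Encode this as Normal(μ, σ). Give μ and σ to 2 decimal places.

μ = -21.25, σ = 13.93

The p-quantile of Normal(μ,σ) is μ + z_p·σ, with z_{0.34} = -0.4125 and z_{0.62} = 0.3055.
Eliminate σ: μ = (z₂·x₁ − z₁·x₂)/(z₂ − z₁) = (0.3055·-27 − (-0.4125)·-17)/0.7179 = -21.25.
Then σ = (x₂ − x₁)/(z₂ − z₁) = (-17 − -27)/0.7179 = 13.93.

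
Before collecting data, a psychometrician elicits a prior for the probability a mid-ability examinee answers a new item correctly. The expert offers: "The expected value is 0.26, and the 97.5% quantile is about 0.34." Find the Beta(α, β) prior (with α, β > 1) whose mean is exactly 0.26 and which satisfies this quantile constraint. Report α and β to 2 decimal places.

α ≈ 32.52, β ≈ 92.57

With mean 0.26 fixed, write α = 0.26s, β = 0.74s where s = α+β.
Need P(θ < 0.34) = 0.975 under Beta(0.26s, 0.74s). Normal approximation: (q−m)/√(m(1−m)/s) ≈ z_{0.975} = 1.96, so s ≈ 0.26·0.74·(1.96)²/(0.34−0.26)² = 115.5.
At s = 115.5: P(θ<0.34) ≈ 0.970. Adjusting to match 0.975 gives s ≈ 125.09.
So α = 0.26·125.09 ≈ 32.52, β = 0.74·125.09 ≈ 92.57.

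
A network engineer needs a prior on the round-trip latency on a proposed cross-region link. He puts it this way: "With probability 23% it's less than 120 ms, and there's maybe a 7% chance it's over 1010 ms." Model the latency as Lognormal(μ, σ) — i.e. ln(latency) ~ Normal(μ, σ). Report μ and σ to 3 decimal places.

μ ≈ 5.498, σ ≈ 0.962

If T ~ Lognormal(μ,σ) then ln T ~ Normal(μ,σ), so the p-quantile of ln T is μ + z_p·σ.
ln(120) = 4.787 and ln(1010) = 6.918; z_{0.23} = -0.7388, z_{0.93} = 1.476.
σ = (6.918 − 4.787)/(1.476 − (-0.7388)) = 0.962.
μ = 4.787 − (-0.7388)·0.962 = 5.498.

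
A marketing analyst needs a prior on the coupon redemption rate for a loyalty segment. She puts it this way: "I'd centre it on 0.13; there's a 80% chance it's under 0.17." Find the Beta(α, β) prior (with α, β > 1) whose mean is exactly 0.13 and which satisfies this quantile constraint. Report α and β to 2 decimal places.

With mean 0.13 fixed, write α = 0.13s, β = 0.87s where s = α+β.
Need P(θ < 0.17) = 0.8 under Beta(0.13s, 0.87s). Normal approximation: (q−m)/√(m(1−m)/s) ≈ z_{0.8} = 0.842, so s ≈ 0.13·0.87·(0.842)²/(0.17−0.13)² = 50.1.
At s = 50.1: P(θ<0.17) ≈ 0.810. Adjusting to match 0.8 gives s ≈ 44.80.
So α = 0.13·44.80 ≈ 5.82, β = 0.87·44.80 ≈ 38.98.

α ≈ 5.82, β ≈ 38.98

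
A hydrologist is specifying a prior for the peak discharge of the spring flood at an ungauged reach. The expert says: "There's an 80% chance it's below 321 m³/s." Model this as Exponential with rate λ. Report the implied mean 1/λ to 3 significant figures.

mean ≈ 199 m³/s

P(T < 321.0) = 1 − e^(−λ·321.0) = 0.8, so λ = −ln(1−0.8)/321.0 = −ln(0.2)/321.0 = 0.00501.
Mean = 1/λ = 199 m³/s.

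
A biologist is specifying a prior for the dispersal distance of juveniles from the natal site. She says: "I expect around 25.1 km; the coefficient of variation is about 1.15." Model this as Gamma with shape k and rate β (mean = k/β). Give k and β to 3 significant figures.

k ≈ 0.756, β ≈ 0.0301

For Gamma(k, rate β): mean = k/β, variance = k/β², so CV = 1/√k.
CV = 1.15, hence k = 1/CV² = 0.756.
Then β = k/mean = 0.756/25.1 = 0.0301.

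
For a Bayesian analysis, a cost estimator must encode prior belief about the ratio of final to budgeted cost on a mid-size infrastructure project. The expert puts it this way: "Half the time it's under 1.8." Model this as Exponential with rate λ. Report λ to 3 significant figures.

Exponential median = ln 2 / λ, so λ = ln 2 / 1.8 = 0.385.

λ ≈ 0.385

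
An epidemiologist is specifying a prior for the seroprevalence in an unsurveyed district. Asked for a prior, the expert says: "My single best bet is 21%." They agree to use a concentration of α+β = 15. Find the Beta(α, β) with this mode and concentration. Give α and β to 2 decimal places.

For α,β > 1 the Beta mode is (α−1)/(α+β−2). With α+β = 15, the mode is (α−1)/13.
Set (α−1)/13 = 0.21 → α = 1 + 0.21·13 = 3.73.
β = 15 − α = 11.27.

α = 3.73, β = 11.27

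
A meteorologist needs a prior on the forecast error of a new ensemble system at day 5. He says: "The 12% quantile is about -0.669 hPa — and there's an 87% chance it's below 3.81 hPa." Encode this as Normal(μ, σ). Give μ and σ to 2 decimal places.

For Normal(μ,σ), the p-quantile is μ + z_p·σ. Here z_{0.12} = -1.175, z_{0.87} = 1.126.
So -0.669 = μ − 1.175σ and 3.81 = μ + 1.126σ.
Subtracting: σ = (3.81 − -0.669)/(1.126 − (-1.175)) = 1.95.
Then μ = -0.669 − (-1.175)·1.95 = 1.62.

μ = 1.62, σ = 1.95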